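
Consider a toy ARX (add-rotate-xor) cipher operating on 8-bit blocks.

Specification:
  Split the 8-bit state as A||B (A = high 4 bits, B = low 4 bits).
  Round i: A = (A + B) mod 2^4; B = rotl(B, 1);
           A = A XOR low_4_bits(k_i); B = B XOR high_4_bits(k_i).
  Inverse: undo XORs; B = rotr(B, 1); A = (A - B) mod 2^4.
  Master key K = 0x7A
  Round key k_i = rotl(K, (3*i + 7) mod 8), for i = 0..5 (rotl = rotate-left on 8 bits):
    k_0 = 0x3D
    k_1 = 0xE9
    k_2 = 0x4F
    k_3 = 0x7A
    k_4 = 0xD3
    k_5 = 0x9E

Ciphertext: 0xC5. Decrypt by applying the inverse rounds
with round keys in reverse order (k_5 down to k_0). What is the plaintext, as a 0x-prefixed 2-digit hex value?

0x70

s_0 = ciphertext = 0xC5
s_1 = InvRound(s_0, k_5) = 0xC6
s_2 = InvRound(s_1, k_4) = 0x2D
s_3 = InvRound(s_2, k_3) = 0x35
s_4 = InvRound(s_3, k_2) = 0x48
s_5 = InvRound(s_4, k_1) = 0xA3
s_6 = InvRound(s_5, k_0) = 0x70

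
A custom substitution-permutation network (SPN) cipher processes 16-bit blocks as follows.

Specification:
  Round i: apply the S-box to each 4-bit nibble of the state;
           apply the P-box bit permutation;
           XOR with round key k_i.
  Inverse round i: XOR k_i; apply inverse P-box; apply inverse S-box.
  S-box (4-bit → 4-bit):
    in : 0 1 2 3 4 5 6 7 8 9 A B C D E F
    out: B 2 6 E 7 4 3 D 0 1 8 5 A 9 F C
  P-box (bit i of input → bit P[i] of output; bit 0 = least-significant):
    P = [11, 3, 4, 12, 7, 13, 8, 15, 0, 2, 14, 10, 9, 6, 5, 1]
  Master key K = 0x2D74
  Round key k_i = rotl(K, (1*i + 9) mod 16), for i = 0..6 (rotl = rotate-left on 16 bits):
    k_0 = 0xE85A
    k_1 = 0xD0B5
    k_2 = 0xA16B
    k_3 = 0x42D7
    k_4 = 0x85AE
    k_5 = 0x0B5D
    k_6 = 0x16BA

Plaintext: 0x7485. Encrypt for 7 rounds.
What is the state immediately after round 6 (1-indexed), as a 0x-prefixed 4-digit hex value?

s_0 = plaintext = 0x7485
s_1 = Round(s_0, k_0) = 0xAA6D
s_2 = Round(s_1, k_1) = 0xEC37
s_3 = Round(s_2, k_2) = 0x1E1D
s_4 = Round(s_3, k_3) = 0x3E92
s_5 = Round(s_4, k_4) = 0xC151
s_6 = Round(s_5, k_5) = 0x0A13
s_7 = Round(s_6, k_6) = 0x20E0

0x0A13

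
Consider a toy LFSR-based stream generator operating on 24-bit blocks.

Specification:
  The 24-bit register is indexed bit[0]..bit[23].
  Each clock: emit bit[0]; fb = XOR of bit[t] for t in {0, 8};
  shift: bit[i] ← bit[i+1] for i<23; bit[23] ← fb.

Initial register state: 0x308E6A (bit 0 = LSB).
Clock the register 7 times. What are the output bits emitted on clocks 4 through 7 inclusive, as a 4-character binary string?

reg_0 = 0x308E6A
clock 1: out=0, reg = 0x184735
clock 2: out=1, reg = 0x0C239A
clock 3: out=0, reg = 0x8611CD
clock 4: out=1, reg = 0x4308E6
clock 5: out=0, reg = 0x218473
clock 6: out=1, reg = 0x90C239
clock 7: out=1, reg = 0xC8611C

1011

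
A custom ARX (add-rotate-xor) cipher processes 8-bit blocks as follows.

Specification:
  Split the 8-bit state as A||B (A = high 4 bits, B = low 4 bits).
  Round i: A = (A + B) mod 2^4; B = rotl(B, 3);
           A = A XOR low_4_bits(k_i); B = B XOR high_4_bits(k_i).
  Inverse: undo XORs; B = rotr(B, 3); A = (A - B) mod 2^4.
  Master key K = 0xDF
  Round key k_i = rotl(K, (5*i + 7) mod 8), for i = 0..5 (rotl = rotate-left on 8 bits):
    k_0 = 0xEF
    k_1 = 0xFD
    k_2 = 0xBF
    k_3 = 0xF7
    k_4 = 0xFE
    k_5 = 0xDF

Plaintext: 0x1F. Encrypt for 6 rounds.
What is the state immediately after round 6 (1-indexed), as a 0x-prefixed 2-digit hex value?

0xAD

s_0 = plaintext = 0x1F
s_1 = Round(s_0, k_0) = 0xF1
s_2 = Round(s_1, k_1) = 0xD7
s_3 = Round(s_2, k_2) = 0xB0
s_4 = Round(s_3, k_3) = 0xCF
s_5 = Round(s_4, k_4) = 0x50
s_6 = Round(s_5, k_5) = 0xAD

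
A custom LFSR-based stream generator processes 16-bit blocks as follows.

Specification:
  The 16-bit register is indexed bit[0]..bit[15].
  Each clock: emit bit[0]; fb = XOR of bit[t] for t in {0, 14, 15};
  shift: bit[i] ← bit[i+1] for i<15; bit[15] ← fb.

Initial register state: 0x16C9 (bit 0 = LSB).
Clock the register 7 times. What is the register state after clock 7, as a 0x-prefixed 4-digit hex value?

reg_0 = 0x16C9
clock 1: out=1, reg = 0x8B64
clock 2: out=0, reg = 0xC5B2
clock 3: out=0, reg = 0x62D9
clock 4: out=1, reg = 0x316C
clock 5: out=0, reg = 0x18B6
clock 6: out=0, reg = 0x0C5B
clock 7: out=1, reg = 0x862D

0x862D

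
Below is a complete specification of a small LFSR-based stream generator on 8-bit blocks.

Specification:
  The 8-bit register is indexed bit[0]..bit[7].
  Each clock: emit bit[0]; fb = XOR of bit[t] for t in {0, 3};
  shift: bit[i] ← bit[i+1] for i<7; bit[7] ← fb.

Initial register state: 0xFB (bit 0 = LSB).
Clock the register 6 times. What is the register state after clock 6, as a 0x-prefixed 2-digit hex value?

reg_0 = 0xFB
clock 1: out=1, reg = 0x7D
clock 2: out=1, reg = 0x3E
clock 3: out=0, reg = 0x9F
clock 4: out=1, reg = 0x4F
clock 5: out=1, reg = 0x27
clock 6: out=1, reg = 0x93

0x93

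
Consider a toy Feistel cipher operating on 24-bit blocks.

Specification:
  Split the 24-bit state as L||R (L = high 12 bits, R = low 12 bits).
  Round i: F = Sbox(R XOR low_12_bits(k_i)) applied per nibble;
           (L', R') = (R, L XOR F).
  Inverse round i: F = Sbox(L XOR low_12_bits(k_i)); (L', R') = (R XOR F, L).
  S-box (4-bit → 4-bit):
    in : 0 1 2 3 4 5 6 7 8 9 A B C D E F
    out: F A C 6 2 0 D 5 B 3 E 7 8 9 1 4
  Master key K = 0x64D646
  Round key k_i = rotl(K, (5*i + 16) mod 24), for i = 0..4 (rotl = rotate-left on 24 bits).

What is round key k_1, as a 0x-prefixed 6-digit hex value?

K = 0x64D646
k_0 = rotl(K, (5*0+16) mod 24) = rotl(K, 16) = 0x4664D6
k_1 = rotl(K, (5*1+16) mod 24) = rotl(K, 21) = 0xCC9AC8

0xCC9AC8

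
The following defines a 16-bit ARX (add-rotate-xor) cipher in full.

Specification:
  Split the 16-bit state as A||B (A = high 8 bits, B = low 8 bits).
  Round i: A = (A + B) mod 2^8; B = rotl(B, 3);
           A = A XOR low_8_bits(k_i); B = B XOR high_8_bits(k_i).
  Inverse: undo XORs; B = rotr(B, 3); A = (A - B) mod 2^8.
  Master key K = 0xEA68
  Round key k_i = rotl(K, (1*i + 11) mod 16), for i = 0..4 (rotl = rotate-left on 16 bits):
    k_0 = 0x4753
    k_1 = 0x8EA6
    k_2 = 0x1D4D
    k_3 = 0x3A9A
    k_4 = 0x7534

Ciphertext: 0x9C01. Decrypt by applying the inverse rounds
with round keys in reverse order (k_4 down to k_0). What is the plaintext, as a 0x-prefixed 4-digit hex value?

s_0 = ciphertext = 0x9C01
s_1 = InvRound(s_0, k_4) = 0x1A8E
s_2 = InvRound(s_1, k_3) = 0xEA96
s_3 = InvRound(s_2, k_2) = 0x3671
s_4 = InvRound(s_3, k_1) = 0x91FF
s_5 = InvRound(s_4, k_0) = 0xAB17

0xAB17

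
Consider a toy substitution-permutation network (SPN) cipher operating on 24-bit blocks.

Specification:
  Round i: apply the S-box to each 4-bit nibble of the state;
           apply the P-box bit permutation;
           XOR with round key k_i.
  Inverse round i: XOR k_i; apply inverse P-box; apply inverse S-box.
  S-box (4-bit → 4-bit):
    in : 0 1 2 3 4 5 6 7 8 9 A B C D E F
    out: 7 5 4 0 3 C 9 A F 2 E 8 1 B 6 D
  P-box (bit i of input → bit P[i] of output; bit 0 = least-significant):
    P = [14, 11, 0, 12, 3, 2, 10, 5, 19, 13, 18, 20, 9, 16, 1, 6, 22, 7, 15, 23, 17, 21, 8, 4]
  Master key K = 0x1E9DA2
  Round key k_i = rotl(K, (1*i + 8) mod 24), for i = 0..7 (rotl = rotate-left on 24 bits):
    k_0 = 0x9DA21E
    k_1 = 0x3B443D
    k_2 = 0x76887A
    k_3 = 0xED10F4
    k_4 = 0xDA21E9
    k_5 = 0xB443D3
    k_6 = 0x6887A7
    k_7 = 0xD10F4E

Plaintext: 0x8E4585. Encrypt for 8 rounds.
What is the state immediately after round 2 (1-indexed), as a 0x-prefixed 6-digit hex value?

0x8FC189

s_0 = plaintext = 0x8E4585
s_1 = Round(s_0, k_0) = 0xAA35A3
s_2 = Round(s_1, k_1) = 0x8FC189
s_3 = Round(s_2, k_2) = 0x980746
s_4 = Round(s_3, k_3) = 0x1CE27A
s_5 = Round(s_4, k_4) = 0x9D38CE
s_6 = Round(s_5, k_5) = 0x486B5A
s_7 = Round(s_6, k_6) = 0x9A1946
s_8 = Round(s_7, k_7) = 0x71FDC0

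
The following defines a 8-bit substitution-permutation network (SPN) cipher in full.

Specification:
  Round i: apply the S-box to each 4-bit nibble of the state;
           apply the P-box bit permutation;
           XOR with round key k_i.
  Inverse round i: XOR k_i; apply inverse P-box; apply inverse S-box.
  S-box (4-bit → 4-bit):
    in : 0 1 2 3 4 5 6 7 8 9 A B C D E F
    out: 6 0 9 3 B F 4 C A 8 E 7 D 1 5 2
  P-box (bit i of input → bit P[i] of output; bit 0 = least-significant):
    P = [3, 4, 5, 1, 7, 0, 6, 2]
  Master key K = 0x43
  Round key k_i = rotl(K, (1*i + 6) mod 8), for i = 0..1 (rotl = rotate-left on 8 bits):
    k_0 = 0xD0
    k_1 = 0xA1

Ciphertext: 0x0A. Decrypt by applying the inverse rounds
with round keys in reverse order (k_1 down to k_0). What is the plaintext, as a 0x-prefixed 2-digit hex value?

0xCE

s_0 = ciphertext = 0x0A
s_1 = InvRound(s_0, k_1) = 0x3C
s_2 = InvRound(s_1, k_0) = 0xCE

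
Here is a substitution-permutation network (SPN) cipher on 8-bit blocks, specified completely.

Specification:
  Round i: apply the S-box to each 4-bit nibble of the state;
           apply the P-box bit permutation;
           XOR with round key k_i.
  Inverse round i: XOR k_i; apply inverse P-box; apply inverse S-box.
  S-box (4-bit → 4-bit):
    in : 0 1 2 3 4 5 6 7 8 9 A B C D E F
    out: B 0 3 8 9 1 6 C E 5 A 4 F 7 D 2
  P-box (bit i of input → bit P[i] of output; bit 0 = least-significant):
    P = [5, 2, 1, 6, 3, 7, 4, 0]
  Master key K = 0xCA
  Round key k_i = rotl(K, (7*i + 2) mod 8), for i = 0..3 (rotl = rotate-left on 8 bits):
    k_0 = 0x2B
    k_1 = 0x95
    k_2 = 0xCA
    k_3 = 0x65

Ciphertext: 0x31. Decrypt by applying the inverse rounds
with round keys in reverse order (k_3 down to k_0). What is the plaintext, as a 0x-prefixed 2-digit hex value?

s_0 = ciphertext = 0x31
s_1 = InvRound(s_0, k_3) = 0xBA
s_2 = InvRound(s_1, k_2) = 0xB4
s_3 = InvRound(s_2, k_1) = 0x35
s_4 = InvRound(s_3, k_0) = 0x96

0x96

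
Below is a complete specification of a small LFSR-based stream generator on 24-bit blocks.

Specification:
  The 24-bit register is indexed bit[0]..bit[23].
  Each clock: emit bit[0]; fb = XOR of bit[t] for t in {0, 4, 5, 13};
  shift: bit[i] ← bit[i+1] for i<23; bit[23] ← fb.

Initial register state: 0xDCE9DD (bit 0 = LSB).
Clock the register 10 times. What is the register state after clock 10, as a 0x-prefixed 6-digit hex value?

0xBA773A

reg_0 = 0xDCE9DD
clock 1: out=1, reg = 0xEE74EE
clock 2: out=0, reg = 0x773A77
clock 3: out=1, reg = 0x3B9D3B
clock 4: out=1, reg = 0x9DCE9D
clock 5: out=1, reg = 0x4EE74E
clock 6: out=0, reg = 0xA773A7
clock 7: out=1, reg = 0xD3B9D3
clock 8: out=1, reg = 0xE9DCE9
clock 9: out=1, reg = 0x74EE74
clock 10: out=0, reg = 0xBA773A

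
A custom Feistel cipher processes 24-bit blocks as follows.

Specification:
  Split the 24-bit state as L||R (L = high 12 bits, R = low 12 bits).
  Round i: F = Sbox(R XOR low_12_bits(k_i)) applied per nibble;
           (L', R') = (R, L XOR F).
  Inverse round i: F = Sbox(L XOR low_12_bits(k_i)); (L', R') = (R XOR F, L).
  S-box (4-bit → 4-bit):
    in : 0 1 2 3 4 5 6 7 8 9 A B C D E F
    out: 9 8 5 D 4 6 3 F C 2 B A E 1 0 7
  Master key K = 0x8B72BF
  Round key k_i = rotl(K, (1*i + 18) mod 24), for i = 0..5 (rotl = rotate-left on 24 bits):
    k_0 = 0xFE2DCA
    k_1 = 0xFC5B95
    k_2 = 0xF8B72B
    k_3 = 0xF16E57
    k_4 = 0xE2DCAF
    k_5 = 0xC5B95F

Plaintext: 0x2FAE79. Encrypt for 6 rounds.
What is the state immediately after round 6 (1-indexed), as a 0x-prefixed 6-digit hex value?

0x93CA16

s_0 = plaintext = 0x2FAE79
s_1 = Round(s_0, k_0) = 0xE79F57
s_2 = Round(s_1, k_1) = 0xF57A9C
s_3 = Round(s_2, k_2) = 0xA9CEF8
s_4 = Round(s_3, k_3) = 0xEF832B
s_5 = Round(s_4, k_4) = 0x32B93C
s_6 = Round(s_5, k_5) = 0x93CA16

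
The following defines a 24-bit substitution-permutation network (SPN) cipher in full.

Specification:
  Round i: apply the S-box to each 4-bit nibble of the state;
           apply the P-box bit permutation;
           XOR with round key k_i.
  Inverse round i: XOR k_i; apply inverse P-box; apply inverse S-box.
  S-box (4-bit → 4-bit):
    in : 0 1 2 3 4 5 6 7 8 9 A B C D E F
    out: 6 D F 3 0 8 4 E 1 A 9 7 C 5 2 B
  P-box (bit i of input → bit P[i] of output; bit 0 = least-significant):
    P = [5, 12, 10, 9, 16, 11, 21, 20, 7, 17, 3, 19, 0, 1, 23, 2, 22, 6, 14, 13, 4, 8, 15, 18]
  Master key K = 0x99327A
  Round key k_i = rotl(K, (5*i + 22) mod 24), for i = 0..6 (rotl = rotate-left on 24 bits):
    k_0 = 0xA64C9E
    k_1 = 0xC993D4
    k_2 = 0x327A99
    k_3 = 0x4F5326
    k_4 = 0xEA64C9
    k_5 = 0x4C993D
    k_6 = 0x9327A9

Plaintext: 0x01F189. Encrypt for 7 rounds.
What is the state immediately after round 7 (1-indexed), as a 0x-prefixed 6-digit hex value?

0x2CBD14

s_0 = plaintext = 0x01F189
s_1 = Round(s_0, k_0) = 0xEFBF11
s_2 = Round(s_1, k_1) = 0x32B437
s_3 = Round(s_2, k_2) = 0xF305CA
s_4 = Round(s_3, k_3) = 0xB35054
s_5 = Round(s_4, k_4) = 0xB8E595
s_6 = Round(s_5, k_5) = 0x14122F
s_7 = Round(s_6, k_6) = 0x2CBD14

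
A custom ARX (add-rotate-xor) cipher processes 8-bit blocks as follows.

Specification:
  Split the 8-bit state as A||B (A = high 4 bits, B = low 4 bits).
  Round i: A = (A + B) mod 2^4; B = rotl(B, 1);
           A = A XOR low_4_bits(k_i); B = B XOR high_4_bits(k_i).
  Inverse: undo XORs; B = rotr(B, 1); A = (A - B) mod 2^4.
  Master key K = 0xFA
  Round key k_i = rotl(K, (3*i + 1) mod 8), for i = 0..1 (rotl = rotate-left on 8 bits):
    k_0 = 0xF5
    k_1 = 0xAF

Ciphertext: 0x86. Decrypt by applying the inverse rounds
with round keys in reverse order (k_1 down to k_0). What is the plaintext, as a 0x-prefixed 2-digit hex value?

s_0 = ciphertext = 0x86
s_1 = InvRound(s_0, k_1) = 0x16
s_2 = InvRound(s_1, k_0) = 0x8C

0x8C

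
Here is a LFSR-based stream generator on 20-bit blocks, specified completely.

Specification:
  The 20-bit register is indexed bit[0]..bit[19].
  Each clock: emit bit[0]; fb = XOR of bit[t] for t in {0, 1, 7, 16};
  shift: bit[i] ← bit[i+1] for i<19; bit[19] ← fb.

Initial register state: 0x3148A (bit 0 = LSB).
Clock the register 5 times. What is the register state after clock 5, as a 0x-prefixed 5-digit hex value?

reg_0 = 0x3148A
clock 1: out=0, reg = 0x98A45
clock 2: out=1, reg = 0x4C522
clock 3: out=0, reg = 0xA6291
clock 4: out=1, reg = 0x53148
clock 5: out=0, reg = 0xA98A4

0xA98A4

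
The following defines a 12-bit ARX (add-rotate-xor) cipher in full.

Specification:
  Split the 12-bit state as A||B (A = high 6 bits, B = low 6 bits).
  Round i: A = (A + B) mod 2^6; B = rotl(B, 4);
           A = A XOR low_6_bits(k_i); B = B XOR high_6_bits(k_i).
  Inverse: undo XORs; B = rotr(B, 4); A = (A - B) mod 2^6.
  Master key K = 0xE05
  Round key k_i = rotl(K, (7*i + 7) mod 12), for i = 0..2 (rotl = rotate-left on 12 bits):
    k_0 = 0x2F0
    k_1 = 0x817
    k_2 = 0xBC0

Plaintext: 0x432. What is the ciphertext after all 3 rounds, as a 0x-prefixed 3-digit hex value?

s_0 = plaintext = 0x432
s_1 = Round(s_0, k_0) = 0xCA7
s_2 = Round(s_1, k_1) = 0x399
s_3 = Round(s_2, k_2) = 0x9F9

0x9F9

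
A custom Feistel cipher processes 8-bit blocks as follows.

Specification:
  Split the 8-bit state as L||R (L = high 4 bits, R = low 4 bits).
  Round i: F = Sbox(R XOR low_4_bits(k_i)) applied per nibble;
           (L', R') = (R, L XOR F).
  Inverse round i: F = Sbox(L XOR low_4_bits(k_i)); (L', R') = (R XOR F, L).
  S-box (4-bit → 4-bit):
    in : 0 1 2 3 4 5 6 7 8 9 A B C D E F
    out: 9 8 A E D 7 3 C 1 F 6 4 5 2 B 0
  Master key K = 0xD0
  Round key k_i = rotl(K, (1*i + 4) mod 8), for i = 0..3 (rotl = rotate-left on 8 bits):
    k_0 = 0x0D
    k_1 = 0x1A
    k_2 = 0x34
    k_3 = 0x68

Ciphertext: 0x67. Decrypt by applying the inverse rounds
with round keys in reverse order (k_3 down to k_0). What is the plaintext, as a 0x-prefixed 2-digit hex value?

0x9E

s_0 = ciphertext = 0x67
s_1 = InvRound(s_0, k_3) = 0xC6
s_2 = InvRound(s_1, k_2) = 0x7C
s_3 = InvRound(s_2, k_1) = 0xE7
s_4 = InvRound(s_3, k_0) = 0x9E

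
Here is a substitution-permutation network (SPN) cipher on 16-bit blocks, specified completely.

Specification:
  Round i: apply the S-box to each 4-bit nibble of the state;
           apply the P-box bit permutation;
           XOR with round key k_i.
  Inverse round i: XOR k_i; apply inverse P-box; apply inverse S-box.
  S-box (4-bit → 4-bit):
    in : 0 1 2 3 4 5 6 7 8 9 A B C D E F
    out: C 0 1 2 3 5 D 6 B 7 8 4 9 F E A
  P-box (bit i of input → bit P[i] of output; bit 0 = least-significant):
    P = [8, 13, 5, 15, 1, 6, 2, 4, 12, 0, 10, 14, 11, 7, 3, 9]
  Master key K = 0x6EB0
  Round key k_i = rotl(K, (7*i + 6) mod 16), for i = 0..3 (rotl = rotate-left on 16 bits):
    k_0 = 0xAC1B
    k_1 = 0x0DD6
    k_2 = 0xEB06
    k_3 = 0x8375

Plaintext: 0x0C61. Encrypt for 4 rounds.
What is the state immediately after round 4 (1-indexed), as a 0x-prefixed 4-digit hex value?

s_0 = plaintext = 0x0C61
s_1 = Round(s_0, k_0) = 0xFE05
s_2 = Round(s_1, k_1) = 0x4A63
s_3 = Round(s_2, k_2) = 0x8390
s_4 = Round(s_3, k_3) = 0x0992

0x0992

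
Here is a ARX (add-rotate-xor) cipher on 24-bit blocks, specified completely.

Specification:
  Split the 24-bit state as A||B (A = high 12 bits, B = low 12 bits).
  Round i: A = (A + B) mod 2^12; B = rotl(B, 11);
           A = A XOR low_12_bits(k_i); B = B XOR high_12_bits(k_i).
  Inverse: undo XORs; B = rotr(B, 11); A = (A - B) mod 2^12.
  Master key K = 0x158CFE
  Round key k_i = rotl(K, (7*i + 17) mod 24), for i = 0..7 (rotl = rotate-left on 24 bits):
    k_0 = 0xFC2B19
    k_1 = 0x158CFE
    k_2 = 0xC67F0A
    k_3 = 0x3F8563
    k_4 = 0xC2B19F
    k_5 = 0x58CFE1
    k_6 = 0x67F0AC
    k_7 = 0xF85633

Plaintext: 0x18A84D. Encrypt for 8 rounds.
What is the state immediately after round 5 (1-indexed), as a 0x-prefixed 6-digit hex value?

0xCB16DB

s_0 = plaintext = 0x18A84D
s_1 = Round(s_0, k_0) = 0x2CE3E4
s_2 = Round(s_1, k_1) = 0xA4C0AA
s_3 = Round(s_2, k_2) = 0x5FCC32
s_4 = Round(s_3, k_3) = 0x74D5E1
s_5 = Round(s_4, k_4) = 0xCB16DB
s_6 = Round(s_5, k_5) = 0xC6DEE1
s_7 = Round(s_6, k_6) = 0xBE290F
s_8 = Round(s_7, k_7) = 0x2C2302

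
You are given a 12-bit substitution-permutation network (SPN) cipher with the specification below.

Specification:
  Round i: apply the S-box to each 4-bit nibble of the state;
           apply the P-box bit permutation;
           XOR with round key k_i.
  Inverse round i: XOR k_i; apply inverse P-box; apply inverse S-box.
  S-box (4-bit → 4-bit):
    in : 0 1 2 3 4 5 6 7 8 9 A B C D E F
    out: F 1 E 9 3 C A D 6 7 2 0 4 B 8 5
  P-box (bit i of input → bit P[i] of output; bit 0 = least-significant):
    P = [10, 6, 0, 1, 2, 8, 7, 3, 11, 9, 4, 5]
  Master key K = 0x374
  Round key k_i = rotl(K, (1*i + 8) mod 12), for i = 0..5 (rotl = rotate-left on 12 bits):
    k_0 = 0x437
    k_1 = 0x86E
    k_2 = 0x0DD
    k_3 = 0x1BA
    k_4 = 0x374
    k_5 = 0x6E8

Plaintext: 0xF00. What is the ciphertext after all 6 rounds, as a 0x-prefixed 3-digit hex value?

s_0 = plaintext = 0xF00
s_1 = Round(s_0, k_0) = 0x9E8
s_2 = Round(s_1, k_1) = 0x237
s_3 = Round(s_2, k_2) = 0x6E2
s_4 = Round(s_3, k_3) = 0x3D1
s_5 = Round(s_4, k_4) = 0xE58
s_6 = Round(s_5, k_5) = 0x601

0x601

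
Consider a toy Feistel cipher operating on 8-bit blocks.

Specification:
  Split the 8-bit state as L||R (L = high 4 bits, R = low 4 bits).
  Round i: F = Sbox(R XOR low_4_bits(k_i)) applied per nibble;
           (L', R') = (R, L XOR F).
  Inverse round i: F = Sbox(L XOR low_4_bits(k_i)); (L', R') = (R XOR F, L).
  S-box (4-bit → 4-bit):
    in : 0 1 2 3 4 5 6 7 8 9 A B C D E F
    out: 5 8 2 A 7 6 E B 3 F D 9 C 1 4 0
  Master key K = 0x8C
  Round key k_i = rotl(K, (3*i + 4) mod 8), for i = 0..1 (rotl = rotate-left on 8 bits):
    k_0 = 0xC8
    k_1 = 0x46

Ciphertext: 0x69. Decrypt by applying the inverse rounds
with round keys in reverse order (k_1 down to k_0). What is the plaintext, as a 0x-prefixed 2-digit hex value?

s_0 = ciphertext = 0x69
s_1 = InvRound(s_0, k_1) = 0xC6
s_2 = InvRound(s_1, k_0) = 0x1C

0x1C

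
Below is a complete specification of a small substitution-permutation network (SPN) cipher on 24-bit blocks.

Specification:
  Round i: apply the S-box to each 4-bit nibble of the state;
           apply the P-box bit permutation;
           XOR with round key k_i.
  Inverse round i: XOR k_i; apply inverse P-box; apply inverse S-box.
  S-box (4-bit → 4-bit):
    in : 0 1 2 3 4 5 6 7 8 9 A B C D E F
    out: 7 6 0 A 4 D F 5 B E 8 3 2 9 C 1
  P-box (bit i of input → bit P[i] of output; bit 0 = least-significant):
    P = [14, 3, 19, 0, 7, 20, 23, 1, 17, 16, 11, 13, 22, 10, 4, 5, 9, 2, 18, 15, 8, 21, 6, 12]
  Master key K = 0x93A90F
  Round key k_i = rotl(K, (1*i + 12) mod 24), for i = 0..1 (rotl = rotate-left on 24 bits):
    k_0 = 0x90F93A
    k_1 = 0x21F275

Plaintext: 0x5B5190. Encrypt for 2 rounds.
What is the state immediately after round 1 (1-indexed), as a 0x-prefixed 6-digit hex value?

0x49A244

s_0 = plaintext = 0x5B5190
s_1 = Round(s_0, k_0) = 0x49A244
s_2 = Round(s_1, k_1) = 0xAD7211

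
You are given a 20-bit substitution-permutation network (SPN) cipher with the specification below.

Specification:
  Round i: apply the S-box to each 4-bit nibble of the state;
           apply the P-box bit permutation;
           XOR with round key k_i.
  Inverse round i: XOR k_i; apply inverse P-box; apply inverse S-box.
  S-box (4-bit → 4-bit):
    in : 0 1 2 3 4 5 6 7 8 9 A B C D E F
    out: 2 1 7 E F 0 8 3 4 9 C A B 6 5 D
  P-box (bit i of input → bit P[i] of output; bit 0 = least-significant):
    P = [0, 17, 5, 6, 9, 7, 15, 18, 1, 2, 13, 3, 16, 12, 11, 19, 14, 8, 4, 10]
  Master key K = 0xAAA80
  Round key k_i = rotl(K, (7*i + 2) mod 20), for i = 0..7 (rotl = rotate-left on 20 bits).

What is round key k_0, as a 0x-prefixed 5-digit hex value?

0xAAA02

K = 0xAAA80
k_0 = rotl(K, (7*0+2) mod 20) = rotl(K, 2) = 0xAAA02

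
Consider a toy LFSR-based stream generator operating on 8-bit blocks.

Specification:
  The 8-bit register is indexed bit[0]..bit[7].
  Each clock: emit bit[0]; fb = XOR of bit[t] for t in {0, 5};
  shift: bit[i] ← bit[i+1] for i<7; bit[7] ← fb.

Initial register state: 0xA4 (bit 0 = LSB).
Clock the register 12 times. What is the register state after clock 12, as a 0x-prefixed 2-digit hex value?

reg_0 = 0xA4
clock 1: out=0, reg = 0xD2
clock 2: out=0, reg = 0x69
clock 3: out=1, reg = 0x34
clock 4: out=0, reg = 0x9A
clock 5: out=0, reg = 0x4D
clock 6: out=1, reg = 0xA6
clock 7: out=0, reg = 0xD3
clock 8: out=1, reg = 0xE9
clock 9: out=1, reg = 0x74
clock 10: out=0, reg = 0xBA
clock 11: out=0, reg = 0xDD
clock 12: out=1, reg = 0xEE

0xEE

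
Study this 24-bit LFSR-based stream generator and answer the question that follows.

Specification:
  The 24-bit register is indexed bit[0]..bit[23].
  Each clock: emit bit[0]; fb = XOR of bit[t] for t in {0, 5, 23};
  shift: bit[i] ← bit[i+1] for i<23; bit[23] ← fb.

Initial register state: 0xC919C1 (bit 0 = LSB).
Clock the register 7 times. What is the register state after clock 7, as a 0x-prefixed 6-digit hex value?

0xF59233

reg_0 = 0xC919C1
clock 1: out=1, reg = 0x648CE0
clock 2: out=0, reg = 0xB24670
clock 3: out=0, reg = 0x592338
clock 4: out=0, reg = 0xAC919C
clock 5: out=0, reg = 0xD648CE
clock 6: out=0, reg = 0xEB2467
clock 7: out=1, reg = 0xF59233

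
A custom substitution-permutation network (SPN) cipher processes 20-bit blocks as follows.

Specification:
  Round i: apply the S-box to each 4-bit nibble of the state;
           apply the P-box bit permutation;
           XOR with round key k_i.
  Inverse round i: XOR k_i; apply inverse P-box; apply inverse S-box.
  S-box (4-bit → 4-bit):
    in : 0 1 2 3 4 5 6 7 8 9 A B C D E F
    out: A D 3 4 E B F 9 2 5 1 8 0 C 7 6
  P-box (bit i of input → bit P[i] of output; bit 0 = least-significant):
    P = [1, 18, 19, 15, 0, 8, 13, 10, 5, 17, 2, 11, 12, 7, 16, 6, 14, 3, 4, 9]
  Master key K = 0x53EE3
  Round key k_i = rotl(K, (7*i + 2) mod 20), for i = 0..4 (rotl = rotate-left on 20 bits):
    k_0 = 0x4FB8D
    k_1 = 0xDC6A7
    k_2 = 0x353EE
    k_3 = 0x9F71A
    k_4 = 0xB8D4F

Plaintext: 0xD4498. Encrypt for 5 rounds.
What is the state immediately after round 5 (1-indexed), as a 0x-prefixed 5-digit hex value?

s_0 = plaintext = 0xD4498
s_1 = Round(s_0, k_0) = 0x3D158
s_2 = Round(s_1, k_1) = 0x8CBD2
s_3 = Round(s_2, k_2) = 0x77FE4
s_4 = Round(s_3, k_3) = 0x7045F
s_5 = Round(s_4, k_4) = 0x5C28A

0x5C28A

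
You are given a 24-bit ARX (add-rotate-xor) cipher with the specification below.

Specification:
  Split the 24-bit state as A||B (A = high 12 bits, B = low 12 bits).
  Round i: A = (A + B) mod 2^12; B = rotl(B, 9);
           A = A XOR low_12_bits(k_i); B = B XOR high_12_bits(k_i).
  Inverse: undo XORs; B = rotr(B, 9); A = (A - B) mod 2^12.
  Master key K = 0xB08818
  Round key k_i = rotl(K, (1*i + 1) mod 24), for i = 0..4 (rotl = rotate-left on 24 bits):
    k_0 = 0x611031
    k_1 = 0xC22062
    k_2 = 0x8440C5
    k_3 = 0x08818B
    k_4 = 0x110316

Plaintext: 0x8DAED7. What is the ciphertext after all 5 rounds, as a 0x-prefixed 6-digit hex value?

s_0 = plaintext = 0x8DAED7
s_1 = Round(s_0, k_0) = 0x7809CB
s_2 = Round(s_1, k_1) = 0x129B1B
s_3 = Round(s_2, k_2) = 0xC81F27
s_4 = Round(s_3, k_3) = 0xA23F6C
s_5 = Round(s_4, k_4) = 0xA998FD

0xA998FD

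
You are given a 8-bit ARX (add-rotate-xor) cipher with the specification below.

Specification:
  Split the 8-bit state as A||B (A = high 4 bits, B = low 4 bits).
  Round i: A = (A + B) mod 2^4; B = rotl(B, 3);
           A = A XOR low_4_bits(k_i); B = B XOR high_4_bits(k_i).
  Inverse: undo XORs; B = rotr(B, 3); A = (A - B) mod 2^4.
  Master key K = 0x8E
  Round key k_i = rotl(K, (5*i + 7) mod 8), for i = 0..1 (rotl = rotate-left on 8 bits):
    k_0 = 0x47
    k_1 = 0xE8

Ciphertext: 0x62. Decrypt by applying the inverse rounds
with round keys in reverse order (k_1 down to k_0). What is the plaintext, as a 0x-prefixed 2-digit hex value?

s_0 = ciphertext = 0x62
s_1 = InvRound(s_0, k_1) = 0x59
s_2 = InvRound(s_1, k_0) = 0x7B

0x7B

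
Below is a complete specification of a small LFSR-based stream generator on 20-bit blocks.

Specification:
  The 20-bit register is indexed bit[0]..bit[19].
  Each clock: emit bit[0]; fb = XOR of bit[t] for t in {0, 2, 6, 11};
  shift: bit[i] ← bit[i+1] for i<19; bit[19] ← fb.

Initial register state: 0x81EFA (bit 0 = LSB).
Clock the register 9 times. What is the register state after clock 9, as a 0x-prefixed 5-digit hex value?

0x1E40F

reg_0 = 0x81EFA
clock 1: out=0, reg = 0x40F7D
clock 2: out=1, reg = 0x207BE
clock 3: out=0, reg = 0x903DF
clock 4: out=1, reg = 0xC81EF
clock 5: out=1, reg = 0xE40F7
clock 6: out=1, reg = 0xF207B
clock 7: out=1, reg = 0x7903D
clock 8: out=1, reg = 0x3C81E
clock 9: out=0, reg = 0x1E40F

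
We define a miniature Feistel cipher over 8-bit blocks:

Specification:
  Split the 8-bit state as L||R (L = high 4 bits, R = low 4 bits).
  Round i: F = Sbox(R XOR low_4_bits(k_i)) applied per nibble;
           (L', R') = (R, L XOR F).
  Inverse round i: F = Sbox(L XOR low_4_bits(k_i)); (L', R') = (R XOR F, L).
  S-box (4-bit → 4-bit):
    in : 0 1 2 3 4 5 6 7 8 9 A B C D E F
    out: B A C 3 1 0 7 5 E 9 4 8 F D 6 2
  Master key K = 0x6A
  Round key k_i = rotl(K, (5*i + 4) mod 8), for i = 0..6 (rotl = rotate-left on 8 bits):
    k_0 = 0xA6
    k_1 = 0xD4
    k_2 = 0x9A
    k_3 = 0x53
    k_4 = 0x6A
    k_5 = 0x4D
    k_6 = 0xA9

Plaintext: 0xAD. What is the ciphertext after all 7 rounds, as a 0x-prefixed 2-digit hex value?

0xED

s_0 = plaintext = 0xAD
s_1 = Round(s_0, k_0) = 0xD2
s_2 = Round(s_1, k_1) = 0x2A
s_3 = Round(s_2, k_2) = 0xA9
s_4 = Round(s_3, k_3) = 0x9E
s_5 = Round(s_4, k_4) = 0xE8
s_6 = Round(s_5, k_5) = 0x8E
s_7 = Round(s_6, k_6) = 0xED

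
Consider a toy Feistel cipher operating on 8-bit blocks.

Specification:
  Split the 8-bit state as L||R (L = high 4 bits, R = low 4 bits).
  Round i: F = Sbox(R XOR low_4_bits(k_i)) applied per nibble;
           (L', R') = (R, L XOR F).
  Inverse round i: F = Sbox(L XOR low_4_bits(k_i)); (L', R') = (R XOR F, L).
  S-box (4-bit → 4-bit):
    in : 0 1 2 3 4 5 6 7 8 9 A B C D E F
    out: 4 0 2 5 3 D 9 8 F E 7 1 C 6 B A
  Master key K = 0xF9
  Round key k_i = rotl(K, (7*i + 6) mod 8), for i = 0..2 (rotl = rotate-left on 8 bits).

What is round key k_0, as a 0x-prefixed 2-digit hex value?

K = 0xF9
k_0 = rotl(K, (7*0+6) mod 8) = rotl(K, 6) = 0x7E

0x7E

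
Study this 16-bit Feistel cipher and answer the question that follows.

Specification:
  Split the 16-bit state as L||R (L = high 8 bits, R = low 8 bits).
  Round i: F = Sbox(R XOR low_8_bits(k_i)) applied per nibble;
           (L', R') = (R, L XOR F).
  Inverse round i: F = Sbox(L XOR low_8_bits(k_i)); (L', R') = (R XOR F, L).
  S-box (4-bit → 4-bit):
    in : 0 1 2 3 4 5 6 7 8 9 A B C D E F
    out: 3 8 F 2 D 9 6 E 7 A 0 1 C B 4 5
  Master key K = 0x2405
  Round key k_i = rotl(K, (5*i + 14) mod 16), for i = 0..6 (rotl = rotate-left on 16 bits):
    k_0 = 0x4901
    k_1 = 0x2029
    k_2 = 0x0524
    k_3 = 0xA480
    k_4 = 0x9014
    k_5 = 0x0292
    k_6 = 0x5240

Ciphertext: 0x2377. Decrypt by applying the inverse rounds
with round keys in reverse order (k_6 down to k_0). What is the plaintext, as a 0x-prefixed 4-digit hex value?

0x09C8

s_0 = ciphertext = 0x2377
s_1 = InvRound(s_0, k_6) = 0x1523
s_2 = InvRound(s_1, k_5) = 0x5D15
s_3 = InvRound(s_2, k_4) = 0xCF5D
s_4 = InvRound(s_3, k_3) = 0x88CF
s_5 = InvRound(s_4, k_2) = 0xC388
s_6 = InvRound(s_5, k_1) = 0xC8C3
s_7 = InvRound(s_6, k_0) = 0x09C8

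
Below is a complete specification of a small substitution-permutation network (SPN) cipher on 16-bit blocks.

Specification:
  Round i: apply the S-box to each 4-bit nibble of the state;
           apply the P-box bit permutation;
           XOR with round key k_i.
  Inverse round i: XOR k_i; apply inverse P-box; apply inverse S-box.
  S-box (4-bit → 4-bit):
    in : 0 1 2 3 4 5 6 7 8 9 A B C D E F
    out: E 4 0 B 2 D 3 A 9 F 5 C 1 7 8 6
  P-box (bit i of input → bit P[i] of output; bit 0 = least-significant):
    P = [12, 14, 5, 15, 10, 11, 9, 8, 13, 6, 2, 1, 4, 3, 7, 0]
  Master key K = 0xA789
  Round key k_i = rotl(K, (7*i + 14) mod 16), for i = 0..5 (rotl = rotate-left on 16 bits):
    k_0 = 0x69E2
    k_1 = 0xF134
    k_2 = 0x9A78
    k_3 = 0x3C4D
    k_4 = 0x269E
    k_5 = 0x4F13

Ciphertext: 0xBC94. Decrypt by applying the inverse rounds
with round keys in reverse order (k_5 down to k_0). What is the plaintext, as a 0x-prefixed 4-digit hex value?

s_0 = ciphertext = 0xBC94
s_1 = InvRound(s_0, k_5) = 0xB5B3
s_2 = InvRound(s_1, k_4) = 0x71B5
s_3 = InvRound(s_2, k_3) = 0xD43F
s_4 = InvRound(s_3, k_2) = 0xE0D4
s_5 = InvRound(s_4, k_1) = 0x14EA
s_6 = InvRound(s_5, k_0) = 0x4C36

0x4C36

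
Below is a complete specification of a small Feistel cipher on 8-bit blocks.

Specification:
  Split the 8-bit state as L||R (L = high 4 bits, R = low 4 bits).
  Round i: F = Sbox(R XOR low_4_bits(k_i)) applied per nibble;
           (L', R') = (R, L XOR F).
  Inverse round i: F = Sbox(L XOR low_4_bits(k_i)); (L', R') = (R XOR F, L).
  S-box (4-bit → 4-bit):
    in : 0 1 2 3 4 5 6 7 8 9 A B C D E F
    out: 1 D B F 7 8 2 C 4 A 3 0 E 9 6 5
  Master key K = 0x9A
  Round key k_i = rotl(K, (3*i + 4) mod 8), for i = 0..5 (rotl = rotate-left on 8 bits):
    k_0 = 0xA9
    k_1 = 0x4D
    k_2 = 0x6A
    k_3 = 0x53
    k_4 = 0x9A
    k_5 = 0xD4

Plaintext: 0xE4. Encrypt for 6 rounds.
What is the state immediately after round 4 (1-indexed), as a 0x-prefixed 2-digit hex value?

s_0 = plaintext = 0xE4
s_1 = Round(s_0, k_0) = 0x47
s_2 = Round(s_1, k_1) = 0x77
s_3 = Round(s_2, k_2) = 0x7E
s_4 = Round(s_3, k_3) = 0xEE
s_5 = Round(s_4, k_4) = 0xE9
s_6 = Round(s_5, k_5) = 0x97

0xEE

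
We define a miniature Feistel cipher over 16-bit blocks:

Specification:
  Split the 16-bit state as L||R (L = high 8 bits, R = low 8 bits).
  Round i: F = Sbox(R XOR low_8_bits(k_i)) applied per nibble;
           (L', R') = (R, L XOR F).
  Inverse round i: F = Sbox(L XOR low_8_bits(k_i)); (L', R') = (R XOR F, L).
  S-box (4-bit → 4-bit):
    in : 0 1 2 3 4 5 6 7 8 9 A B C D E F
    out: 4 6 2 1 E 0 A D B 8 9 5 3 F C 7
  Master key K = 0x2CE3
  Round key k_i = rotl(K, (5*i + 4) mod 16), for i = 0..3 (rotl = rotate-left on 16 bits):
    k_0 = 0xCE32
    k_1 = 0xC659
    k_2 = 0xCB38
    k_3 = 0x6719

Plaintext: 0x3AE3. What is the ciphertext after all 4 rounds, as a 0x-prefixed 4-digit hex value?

0xC997

s_0 = plaintext = 0x3AE3
s_1 = Round(s_0, k_0) = 0xE3CC
s_2 = Round(s_1, k_1) = 0xCC63
s_3 = Round(s_2, k_2) = 0x63C9
s_4 = Round(s_3, k_3) = 0xC997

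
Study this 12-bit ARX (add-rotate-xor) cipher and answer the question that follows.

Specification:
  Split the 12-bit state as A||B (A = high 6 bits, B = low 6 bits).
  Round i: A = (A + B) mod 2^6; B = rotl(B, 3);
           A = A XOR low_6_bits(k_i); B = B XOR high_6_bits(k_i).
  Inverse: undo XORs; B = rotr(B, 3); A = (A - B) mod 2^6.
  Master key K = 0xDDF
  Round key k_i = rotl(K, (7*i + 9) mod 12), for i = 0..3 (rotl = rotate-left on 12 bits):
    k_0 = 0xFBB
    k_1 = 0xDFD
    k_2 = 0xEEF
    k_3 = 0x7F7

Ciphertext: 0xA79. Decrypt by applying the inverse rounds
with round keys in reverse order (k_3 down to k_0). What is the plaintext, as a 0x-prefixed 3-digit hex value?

0x0B9

s_0 = ciphertext = 0xA79
s_1 = InvRound(s_0, k_3) = 0xAB4
s_2 = InvRound(s_1, k_2) = 0x339
s_3 = InvRound(s_2, k_1) = 0x031
s_4 = InvRound(s_3, k_0) = 0x0B9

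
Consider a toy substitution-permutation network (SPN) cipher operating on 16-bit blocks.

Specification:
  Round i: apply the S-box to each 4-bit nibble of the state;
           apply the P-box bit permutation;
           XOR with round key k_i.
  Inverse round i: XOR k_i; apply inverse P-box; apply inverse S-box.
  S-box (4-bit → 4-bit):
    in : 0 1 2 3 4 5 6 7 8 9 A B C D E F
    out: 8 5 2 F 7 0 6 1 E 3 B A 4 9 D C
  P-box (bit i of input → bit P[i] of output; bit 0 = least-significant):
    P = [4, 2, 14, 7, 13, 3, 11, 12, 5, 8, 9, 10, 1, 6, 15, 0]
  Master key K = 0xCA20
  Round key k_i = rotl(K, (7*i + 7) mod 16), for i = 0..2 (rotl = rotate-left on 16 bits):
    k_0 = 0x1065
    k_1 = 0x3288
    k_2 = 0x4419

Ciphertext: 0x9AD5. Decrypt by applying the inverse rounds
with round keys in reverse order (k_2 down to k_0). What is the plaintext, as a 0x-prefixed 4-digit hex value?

0x066E

s_0 = ciphertext = 0x9AD5
s_1 = InvRound(s_0, k_2) = 0x6F88
s_2 = InvRound(s_1, k_1) = 0x5BFC
s_3 = InvRound(s_2, k_0) = 0x066E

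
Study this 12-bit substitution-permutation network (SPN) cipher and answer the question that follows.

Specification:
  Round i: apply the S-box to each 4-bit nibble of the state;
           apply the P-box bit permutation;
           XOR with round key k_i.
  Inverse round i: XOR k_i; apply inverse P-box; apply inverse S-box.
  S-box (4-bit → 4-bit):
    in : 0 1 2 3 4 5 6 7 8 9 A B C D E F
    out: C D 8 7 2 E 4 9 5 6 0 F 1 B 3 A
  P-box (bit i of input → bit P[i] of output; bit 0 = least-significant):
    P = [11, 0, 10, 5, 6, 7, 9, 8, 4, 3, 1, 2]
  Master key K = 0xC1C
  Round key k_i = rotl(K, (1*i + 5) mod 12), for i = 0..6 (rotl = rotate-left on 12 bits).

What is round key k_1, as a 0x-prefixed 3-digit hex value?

0x730

K = 0xC1C
k_0 = rotl(K, (1*0+5) mod 12) = rotl(K, 5) = 0x398
k_1 = rotl(K, (1*1+5) mod 12) = rotl(K, 6) = 0x730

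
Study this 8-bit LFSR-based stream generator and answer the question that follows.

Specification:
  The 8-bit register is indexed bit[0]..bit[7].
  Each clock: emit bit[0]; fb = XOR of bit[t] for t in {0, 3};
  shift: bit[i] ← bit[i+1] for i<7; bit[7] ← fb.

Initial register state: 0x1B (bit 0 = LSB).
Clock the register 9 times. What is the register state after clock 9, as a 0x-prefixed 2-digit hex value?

0x8C

reg_0 = 0x1B
clock 1: out=1, reg = 0x0D
clock 2: out=1, reg = 0x06
clock 3: out=0, reg = 0x03
clock 4: out=1, reg = 0x81
clock 5: out=1, reg = 0xC0
clock 6: out=0, reg = 0x60
clock 7: out=0, reg = 0x30
clock 8: out=0, reg = 0x18
clock 9: out=0, reg = 0x8C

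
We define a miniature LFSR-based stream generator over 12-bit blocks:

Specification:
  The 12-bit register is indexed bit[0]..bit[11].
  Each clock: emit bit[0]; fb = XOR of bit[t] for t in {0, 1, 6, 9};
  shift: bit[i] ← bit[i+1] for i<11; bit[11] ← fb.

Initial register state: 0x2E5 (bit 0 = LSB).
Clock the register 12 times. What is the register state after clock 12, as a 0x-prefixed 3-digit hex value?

reg_0 = 0x2E5
clock 1: out=1, reg = 0x972
clock 2: out=0, reg = 0x4B9
clock 3: out=1, reg = 0xA5C
clock 4: out=0, reg = 0x52E
clock 5: out=0, reg = 0xA97
clock 6: out=1, reg = 0xD4B
clock 7: out=1, reg = 0xEA5
clock 8: out=1, reg = 0x752
clock 9: out=0, reg = 0xBA9
clock 10: out=1, reg = 0x5D4
clock 11: out=0, reg = 0xAEA
clock 12: out=0, reg = 0xD75

0xD75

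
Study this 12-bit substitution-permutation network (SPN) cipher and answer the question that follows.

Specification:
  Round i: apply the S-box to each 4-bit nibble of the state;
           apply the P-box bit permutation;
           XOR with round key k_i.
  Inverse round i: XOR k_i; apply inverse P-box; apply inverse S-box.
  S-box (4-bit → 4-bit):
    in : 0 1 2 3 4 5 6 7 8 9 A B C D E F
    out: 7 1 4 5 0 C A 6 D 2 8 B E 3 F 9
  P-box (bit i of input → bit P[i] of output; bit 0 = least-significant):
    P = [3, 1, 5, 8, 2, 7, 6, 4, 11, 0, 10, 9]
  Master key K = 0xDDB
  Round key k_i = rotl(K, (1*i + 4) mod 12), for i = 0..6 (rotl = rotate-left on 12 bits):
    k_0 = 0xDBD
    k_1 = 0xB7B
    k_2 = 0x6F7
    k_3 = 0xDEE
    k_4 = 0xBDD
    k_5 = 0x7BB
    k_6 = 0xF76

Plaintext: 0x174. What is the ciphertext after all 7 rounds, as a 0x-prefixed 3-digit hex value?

s_0 = plaintext = 0x174
s_1 = Round(s_0, k_0) = 0x57D
s_2 = Round(s_1, k_1) = 0xDB1
s_3 = Round(s_2, k_2) = 0xE6A
s_4 = Round(s_3, k_3) = 0x27F
s_5 = Round(s_4, k_4) = 0xE15
s_6 = Round(s_5, k_5) = 0x89E
s_7 = Round(s_6, k_6) = 0x0DC

0x0DC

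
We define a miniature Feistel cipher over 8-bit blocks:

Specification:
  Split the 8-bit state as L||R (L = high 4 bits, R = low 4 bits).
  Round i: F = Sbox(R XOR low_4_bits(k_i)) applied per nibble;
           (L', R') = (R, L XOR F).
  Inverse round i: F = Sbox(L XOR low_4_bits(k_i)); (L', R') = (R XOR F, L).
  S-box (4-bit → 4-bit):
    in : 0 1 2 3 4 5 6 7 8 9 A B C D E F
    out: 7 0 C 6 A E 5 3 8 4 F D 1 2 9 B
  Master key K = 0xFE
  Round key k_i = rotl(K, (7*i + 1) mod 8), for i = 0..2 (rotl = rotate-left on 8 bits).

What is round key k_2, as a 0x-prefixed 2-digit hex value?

0x7F

K = 0xFE
k_0 = rotl(K, (7*0+1) mod 8) = rotl(K, 1) = 0xFD
k_1 = rotl(K, (7*1+1) mod 8) = rotl(K, 0) = 0xFE
k_2 = rotl(K, (7*2+1) mod 8) = rotl(K, 7) = 0x7F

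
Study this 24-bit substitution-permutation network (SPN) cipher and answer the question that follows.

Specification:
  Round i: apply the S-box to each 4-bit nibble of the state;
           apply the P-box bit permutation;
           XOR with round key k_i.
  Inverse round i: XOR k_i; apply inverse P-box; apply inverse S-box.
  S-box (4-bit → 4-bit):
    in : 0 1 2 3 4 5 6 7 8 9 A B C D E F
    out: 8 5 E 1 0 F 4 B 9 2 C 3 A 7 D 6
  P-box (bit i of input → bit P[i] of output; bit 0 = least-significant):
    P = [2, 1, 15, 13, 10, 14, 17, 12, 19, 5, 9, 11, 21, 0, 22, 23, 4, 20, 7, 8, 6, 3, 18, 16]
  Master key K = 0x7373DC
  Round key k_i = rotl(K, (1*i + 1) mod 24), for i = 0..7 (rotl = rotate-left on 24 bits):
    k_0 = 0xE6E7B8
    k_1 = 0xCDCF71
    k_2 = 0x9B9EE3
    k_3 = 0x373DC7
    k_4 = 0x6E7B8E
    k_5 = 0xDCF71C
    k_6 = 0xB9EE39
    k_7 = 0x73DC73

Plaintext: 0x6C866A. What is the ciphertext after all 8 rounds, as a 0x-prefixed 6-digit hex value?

0x9AC6EE

s_0 = plaintext = 0x6C866A
s_1 = Round(s_0, k_0) = 0x5044B8
s_2 = Round(s_1, k_1) = 0xC8AA3D
s_3 = Round(s_2, k_2) = 0x5A11FD
s_4 = Round(s_3, k_3) = 0x58FE09
s_5 = Round(s_4, k_4) = 0x2360D5
s_6 = Round(s_5, k_5) = 0x9B1B02
s_7 = Round(s_6, k_6) = 0xC15E03
s_8 = Round(s_7, k_7) = 0x9AC6EE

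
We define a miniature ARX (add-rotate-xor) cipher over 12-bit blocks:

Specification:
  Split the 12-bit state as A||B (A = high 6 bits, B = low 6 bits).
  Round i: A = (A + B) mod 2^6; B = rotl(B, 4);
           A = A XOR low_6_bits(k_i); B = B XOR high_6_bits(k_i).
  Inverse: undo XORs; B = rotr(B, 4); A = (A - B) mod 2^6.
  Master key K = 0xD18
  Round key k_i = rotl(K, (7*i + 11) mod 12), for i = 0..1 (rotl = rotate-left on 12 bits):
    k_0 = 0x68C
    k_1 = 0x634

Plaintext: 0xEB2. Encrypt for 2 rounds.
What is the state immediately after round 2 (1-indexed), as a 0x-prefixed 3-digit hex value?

s_0 = plaintext = 0xEB2
s_1 = Round(s_0, k_0) = 0x836
s_2 = Round(s_1, k_1) = 0x8B5

0x8B5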